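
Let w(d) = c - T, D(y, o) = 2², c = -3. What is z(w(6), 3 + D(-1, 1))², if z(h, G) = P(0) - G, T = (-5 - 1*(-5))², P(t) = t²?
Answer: 49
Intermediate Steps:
D(y, o) = 4
T = 0 (T = (-5 + 5)² = 0² = 0)
w(d) = -3 (w(d) = -3 - 1*0 = -3 + 0 = -3)
z(h, G) = -G (z(h, G) = 0² - G = 0 - G = -G)
z(w(6), 3 + D(-1, 1))² = (-(3 + 4))² = (-1*7)² = (-7)² = 49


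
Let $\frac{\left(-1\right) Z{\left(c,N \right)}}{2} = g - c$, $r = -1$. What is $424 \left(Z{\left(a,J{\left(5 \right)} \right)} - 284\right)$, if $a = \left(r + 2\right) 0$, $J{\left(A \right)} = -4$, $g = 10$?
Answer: $-128896$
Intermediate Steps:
$a = 0$ ($a = \left(-1 + 2\right) 0 = 1 \cdot 0 = 0$)
$Z{\left(c,N \right)} = -20 + 2 c$ ($Z{\left(c,N \right)} = - 2 \left(10 - c\right) = -20 + 2 c$)
$424 \left(Z{\left(a,J{\left(5 \right)} \right)} - 284\right) = 424 \left(\left(-20 + 2 \cdot 0\right) - 284\right) = 424 \left(\left(-20 + 0\right) - 284\right) = 424 \left(-20 - 284\right) = 424 \left(-304\right) = -128896$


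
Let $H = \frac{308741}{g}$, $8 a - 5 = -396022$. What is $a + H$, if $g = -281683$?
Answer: $- \frac{111553726539}{2253464} \approx -49503.0$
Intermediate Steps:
$a = - \frac{396017}{8}$ ($a = \frac{5}{8} + \frac{1}{8} \left(-396022\right) = \frac{5}{8} - \frac{198011}{4} = - \frac{396017}{8} \approx -49502.0$)
$H = - \frac{308741}{281683}$ ($H = \frac{308741}{-281683} = 308741 \left(- \frac{1}{281683}\right) = - \frac{308741}{281683} \approx -1.0961$)
$a + H = - \frac{396017}{8} - \frac{308741}{281683} = - \frac{111553726539}{2253464}$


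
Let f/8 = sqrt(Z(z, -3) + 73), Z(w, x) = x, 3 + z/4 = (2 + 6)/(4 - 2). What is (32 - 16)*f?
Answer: 128*sqrt(70) ≈ 1070.9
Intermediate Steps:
z = 4 (z = -12 + 4*((2 + 6)/(4 - 2)) = -12 + 4*(8/2) = -12 + 4*(8*(1/2)) = -12 + 4*4 = -12 + 16 = 4)
f = 8*sqrt(70) (f = 8*sqrt(-3 + 73) = 8*sqrt(70) ≈ 66.933)
(32 - 16)*f = (32 - 16)*(8*sqrt(70)) = 16*(8*sqrt(70)) = 128*sqrt(70)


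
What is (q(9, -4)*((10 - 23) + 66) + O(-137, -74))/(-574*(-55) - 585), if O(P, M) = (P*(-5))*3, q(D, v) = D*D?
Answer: 6348/30985 ≈ 0.20487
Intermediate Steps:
q(D, v) = D²
O(P, M) = -15*P (O(P, M) = -5*P*3 = -15*P)
(q(9, -4)*((10 - 23) + 66) + O(-137, -74))/(-574*(-55) - 585) = (9²*((10 - 23) + 66) - 15*(-137))/(-574*(-55) - 585) = (81*(-13 + 66) + 2055)/(31570 - 585) = (81*53 + 2055)/30985 = (4293 + 2055)*(1/30985) = 6348*(1/30985) = 6348/30985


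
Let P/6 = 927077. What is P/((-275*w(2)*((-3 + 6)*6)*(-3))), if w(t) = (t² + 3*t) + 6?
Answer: 927077/39600 ≈ 23.411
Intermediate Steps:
P = 5562462 (P = 6*927077 = 5562462)
w(t) = 6 + t² + 3*t
P/((-275*w(2)*((-3 + 6)*6)*(-3))) = 5562462/((-275*(6 + 2² + 3*2)*((-3 + 6)*6)*(-3))) = 5562462/((-275*(6 + 4 + 6)*(3*6)*(-3))) = 5562462/((-275*16*18*(-3))) = 5562462/((-79200*(-3))) = 5562462/((-275*(-864))) = 5562462/237600 = 5562462*(1/237600) = 927077/39600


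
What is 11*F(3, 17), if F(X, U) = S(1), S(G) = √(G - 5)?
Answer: 22*I ≈ 22.0*I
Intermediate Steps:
S(G) = √(-5 + G)
F(X, U) = 2*I (F(X, U) = √(-5 + 1) = √(-4) = 2*I)
11*F(3, 17) = 11*(2*I) = 22*I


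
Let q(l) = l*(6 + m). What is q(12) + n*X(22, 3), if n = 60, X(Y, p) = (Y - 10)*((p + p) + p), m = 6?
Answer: 6624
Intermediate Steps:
X(Y, p) = 3*p*(-10 + Y) (X(Y, p) = (-10 + Y)*(2*p + p) = (-10 + Y)*(3*p) = 3*p*(-10 + Y))
q(l) = 12*l (q(l) = l*(6 + 6) = l*12 = 12*l)
q(12) + n*X(22, 3) = 12*12 + 60*(3*3*(-10 + 22)) = 144 + 60*(3*3*12) = 144 + 60*108 = 144 + 6480 = 6624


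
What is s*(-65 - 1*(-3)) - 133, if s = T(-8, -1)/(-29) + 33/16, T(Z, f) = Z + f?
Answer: -64987/232 ≈ -280.12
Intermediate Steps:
s = 1101/464 (s = (-8 - 1)/(-29) + 33/16 = -9*(-1/29) + 33*(1/16) = 9/29 + 33/16 = 1101/464 ≈ 2.3728)
s*(-65 - 1*(-3)) - 133 = 1101*(-65 - 1*(-3))/464 - 133 = 1101*(-65 + 3)/464 - 133 = (1101/464)*(-62) - 133 = -34131/232 - 133 = -64987/232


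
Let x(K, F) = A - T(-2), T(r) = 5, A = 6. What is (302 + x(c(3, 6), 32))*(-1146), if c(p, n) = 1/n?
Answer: -347238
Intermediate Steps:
x(K, F) = 1 (x(K, F) = 6 - 1*5 = 6 - 5 = 1)
(302 + x(c(3, 6), 32))*(-1146) = (302 + 1)*(-1146) = 303*(-1146) = -347238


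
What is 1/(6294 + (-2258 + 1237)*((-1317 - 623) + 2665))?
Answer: -1/733931 ≈ -1.3625e-6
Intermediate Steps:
1/(6294 + (-2258 + 1237)*((-1317 - 623) + 2665)) = 1/(6294 - 1021*(-1940 + 2665)) = 1/(6294 - 1021*725) = 1/(6294 - 740225) = 1/(-733931) = -1/733931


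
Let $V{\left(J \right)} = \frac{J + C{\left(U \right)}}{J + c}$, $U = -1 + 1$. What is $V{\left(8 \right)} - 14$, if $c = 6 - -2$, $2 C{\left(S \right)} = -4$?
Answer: $- \frac{109}{8} \approx -13.625$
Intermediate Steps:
$U = 0$
$C{\left(S \right)} = -2$ ($C{\left(S \right)} = \frac{1}{2} \left(-4\right) = -2$)
$c = 8$ ($c = 6 + 2 = 8$)
$V{\left(J \right)} = \frac{-2 + J}{8 + J}$ ($V{\left(J \right)} = \frac{J - 2}{J + 8} = \frac{-2 + J}{8 + J}$)
$V{\left(8 \right)} - 14 = \frac{-2 + 8}{8 + 8} - 14 = \frac{1}{16} \cdot 6 - 14 = \frac{3}{8} - 14 = - \frac{109}{8}$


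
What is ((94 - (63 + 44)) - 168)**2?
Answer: 32761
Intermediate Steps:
((94 - (63 + 44)) - 168)**2 = ((94 - 1*107) - 168)**2 = ((94 - 107) - 168)**2 = (-13 - 168)**2 = (-181)**2 = 32761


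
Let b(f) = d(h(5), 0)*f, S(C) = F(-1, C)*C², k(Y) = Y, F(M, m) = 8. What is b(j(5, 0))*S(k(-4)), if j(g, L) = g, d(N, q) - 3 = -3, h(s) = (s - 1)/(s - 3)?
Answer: 0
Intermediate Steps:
h(s) = (-1 + s)/(-3 + s)
d(N, q) = 0 (d(N, q) = 3 - 3 = 0)
S(C) = 8*C²
b(f) = 0 (b(f) = 0*f = 0)
b(j(5, 0))*S(k(-4)) = 0*(8*(-4)²) = 0*(8*16) = 0*128 = 0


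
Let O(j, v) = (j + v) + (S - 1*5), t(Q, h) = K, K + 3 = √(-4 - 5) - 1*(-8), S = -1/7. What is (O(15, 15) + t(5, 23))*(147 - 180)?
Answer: -6897/7 - 99*I ≈ -985.29 - 99.0*I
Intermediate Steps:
S = -⅐ (S = -1*⅐ = -⅐ ≈ -0.14286)
K = 5 + 3*I (K = -3 + (√(-4 - 5) - 1*(-8)) = -3 + (√(-9) + 8) = -3 + (3*I + 8) = -3 + (8 + 3*I) = 5 + 3*I ≈ 5.0 + 3.0*I)
t(Q, h) = 5 + 3*I
O(j, v) = -36/7 + j + v (O(j, v) = (j + v) + (-⅐ - 1*5) = (j + v) + (-⅐ - 5) = (j + v) - 36/7 = -36/7 + j + v)
(O(15, 15) + t(5, 23))*(147 - 180) = ((-36/7 + 15 + 15) + (5 + 3*I))*(147 - 180) = (174/7 + (5 + 3*I))*(-33) = (209/7 + 3*I)*(-33) = -6897/7 - 99*I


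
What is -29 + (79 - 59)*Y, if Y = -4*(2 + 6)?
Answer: -669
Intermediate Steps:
Y = -32 (Y = -4*8 = -32)
-29 + (79 - 59)*Y = -29 + (79 - 59)*(-32) = -29 + 20*(-32) = -29 - 640 = -669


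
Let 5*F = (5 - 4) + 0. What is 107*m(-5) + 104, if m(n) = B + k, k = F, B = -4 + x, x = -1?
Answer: -2048/5 ≈ -409.60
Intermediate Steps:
B = -5 (B = -4 - 1 = -5)
F = ⅕ (F = ((5 - 4) + 0)/5 = (1 + 0)/5 = (⅕)*1 = ⅕ ≈ 0.20000)
k = ⅕ ≈ 0.20000
m(n) = -24/5 (m(n) = -5 + ⅕ = -24/5)
107*m(-5) + 104 = 107*(-24/5) + 104 = -2568/5 + 104 = -2048/5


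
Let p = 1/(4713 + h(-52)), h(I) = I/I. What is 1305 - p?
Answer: 6151769/4714 ≈ 1305.0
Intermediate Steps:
h(I) = 1
p = 1/4714 (p = 1/(4713 + 1) = 1/4714 ≈ 0.00021213)
1305 - p = 1305 - 1*1/4714 = 1305 - 1/4714 = 6151769/4714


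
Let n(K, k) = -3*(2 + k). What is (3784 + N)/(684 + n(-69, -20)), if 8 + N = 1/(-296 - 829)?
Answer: 4247999/830250 ≈ 5.1165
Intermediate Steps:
N = -9001/1125 (N = -8 + 1/(-296 - 829) = -8 + 1/(-1125) = -8 - 1/1125 = -9001/1125 ≈ -8.0009)
n(K, k) = -6 - 3*k
(3784 + N)/(684 + n(-69, -20)) = (3784 - 9001/1125)/(684 + (-6 - 3*(-20))) = 4247999/(1125*(684 + (-6 + 60))) = 4247999/(1125*(684 + 54)) = (4247999/1125)/738 = (4247999/1125)*(1/738) = 4247999/830250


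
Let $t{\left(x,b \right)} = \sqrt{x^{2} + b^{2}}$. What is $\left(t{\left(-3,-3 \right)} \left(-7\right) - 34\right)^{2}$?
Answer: $2038 + 1428 \sqrt{2} \approx 4057.5$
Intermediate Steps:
$t{\left(x,b \right)} = \sqrt{b^{2} + x^{2}}$
$\left(t{\left(-3,-3 \right)} \left(-7\right) - 34\right)^{2} = \left(\sqrt{\left(-3\right)^{2} + \left(-3\right)^{2}} \left(-7\right) - 34\right)^{2} = \left(\sqrt{9 + 9} \left(-7\right) - 34\right)^{2} = \left(\sqrt{18} \left(-7\right) - 34\right)^{2} = \left(3 \sqrt{2} \left(-7\right) - 34\right)^{2} = \left(- 21 \sqrt{2} - 34\right)^{2} = \left(-34 - 21 \sqrt{2}\right)^{2}$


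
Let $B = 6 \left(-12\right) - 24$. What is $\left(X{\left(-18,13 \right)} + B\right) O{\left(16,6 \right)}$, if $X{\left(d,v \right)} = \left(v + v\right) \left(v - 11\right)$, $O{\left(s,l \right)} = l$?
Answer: $-264$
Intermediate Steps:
$X{\left(d,v \right)} = 2 v \left(-11 + v\right)$
$B = -96$ ($B = -72 - 24 = -96$)
$\left(X{\left(-18,13 \right)} + B\right) O{\left(16,6 \right)} = \left(2 \cdot 13 \left(-11 + 13\right) - 96\right) 6 = \left(2 \cdot 13 \cdot 2 - 96\right) 6 = \left(52 - 96\right) 6 = \left(-44\right) 6 = -264$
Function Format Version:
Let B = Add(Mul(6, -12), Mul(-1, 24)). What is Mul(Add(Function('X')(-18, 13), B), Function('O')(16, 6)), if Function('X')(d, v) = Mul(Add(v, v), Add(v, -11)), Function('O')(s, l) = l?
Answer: -264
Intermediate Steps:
Function('X')(d, v) = Mul(2, v, Add(-11, v)) (Function('X')(d, v) = Mul(Mul(2, v), Add(-11, v)) = Mul(2, v, Add(-11, v)))
B = -96 (B = Add(-72, -24) = -96)
Mul(Add(Function('X')(-18, 13), B), Function('O')(16, 6)) = Mul(Add(Mul(2, 13, Add(-11, 13)), -96), 6) = Mul(Add(Mul(2, 13, 2), -96), 6) = Mul(Add(52, -96), 6) = Mul(-44, 6) = -264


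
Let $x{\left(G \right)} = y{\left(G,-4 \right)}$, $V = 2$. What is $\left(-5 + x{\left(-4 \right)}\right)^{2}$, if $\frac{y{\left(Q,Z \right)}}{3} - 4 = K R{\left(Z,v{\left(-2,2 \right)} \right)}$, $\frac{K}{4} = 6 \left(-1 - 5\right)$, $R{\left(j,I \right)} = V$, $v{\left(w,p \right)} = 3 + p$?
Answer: $734449$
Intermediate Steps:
$R{\left(j,I \right)} = 2$
$K = -144$ ($K = 4 \cdot 6 \left(-1 - 5\right) = 4 \cdot 6 \left(-6\right) = 4 \left(-36\right) = -144$)
$y{\left(Q,Z \right)} = -852$ ($y{\left(Q,Z \right)} = 12 + 3 \left(\left(-144\right) 2\right) = 12 + 3 \left(-288\right) = 12 - 864 = -852$)
$x{\left(G \right)} = -852$
$\left(-5 + x{\left(-4 \right)}\right)^{2} = \left(-5 - 852\right)^{2} = \left(-857\right)^{2} = 734449$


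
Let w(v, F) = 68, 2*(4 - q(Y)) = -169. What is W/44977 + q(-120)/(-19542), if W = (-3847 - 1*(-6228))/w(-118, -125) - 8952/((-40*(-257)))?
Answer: -24125797317/6400151988410 ≈ -0.0037696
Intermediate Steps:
q(Y) = 177/2 (q(Y) = 4 - ½*(-169) = 4 + 169/2 = 177/2)
W = 2983493/87380 (W = (-3847 - 1*(-6228))/68 - 8952/((-40*(-257))) = (-3847 + 6228)*(1/68) - 8952/10280 = 2381*(1/68) - 8952*1/10280 = 2381/68 - 1119/1285 = 2983493/87380 ≈ 34.144)
W/44977 + q(-120)/(-19542) = (2983493/87380)/44977 + (177/2)/(-19542) = (2983493/87380)*(1/44977) + (177/2)*(-1/19542) = 2983493/3930090260 - 59/13028 = -24125797317/6400151988410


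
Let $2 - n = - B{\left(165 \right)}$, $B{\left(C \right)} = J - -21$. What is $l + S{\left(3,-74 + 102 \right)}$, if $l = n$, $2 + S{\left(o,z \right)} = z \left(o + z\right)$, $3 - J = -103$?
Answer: $995$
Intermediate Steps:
$J = 106$ ($J = 3 - -103 = 3 + 103 = 106$)
$B{\left(C \right)} = 127$ ($B{\left(C \right)} = 106 - -21 = 106 + 21 = 127$)
$n = 129$ ($n = 2 - \left(-1\right) 127 = 2 - -127 = 2 + 127 = 129$)
$S{\left(o,z \right)} = -2 + z \left(o + z\right)$
$l = 129$
$l + S{\left(3,-74 + 102 \right)} = 129 + \left(-2 + \left(-74 + 102\right)^{2} + 3 \left(-74 + 102\right)\right) = 129 + \left(-2 + 28^{2} + 3 \cdot 28\right) = 129 + \left(-2 + 784 + 84\right) = 129 + 866 = 995$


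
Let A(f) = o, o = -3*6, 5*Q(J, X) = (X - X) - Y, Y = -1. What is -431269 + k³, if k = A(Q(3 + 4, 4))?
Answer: -437101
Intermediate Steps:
Q(J, X) = ⅕ (Q(J, X) = ((X - X) - 1*(-1))/5 = (0 + 1)/5 = (⅕)*1 = ⅕)
o = -18
A(f) = -18
k = -18
-431269 + k³ = -431269 + (-18)³ = -431269 - 5832 = -437101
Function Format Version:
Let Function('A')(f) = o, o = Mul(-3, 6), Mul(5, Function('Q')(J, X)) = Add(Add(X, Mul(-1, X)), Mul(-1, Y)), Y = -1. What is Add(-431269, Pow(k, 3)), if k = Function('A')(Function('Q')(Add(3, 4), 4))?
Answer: -437101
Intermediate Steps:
Function('Q')(J, X) = Rational(1, 5) (Function('Q')(J, X) = Mul(Rational(1, 5), Add(Add(X, Mul(-1, X)), Mul(-1, -1))) = Mul(Rational(1, 5), Add(0, 1)) = Mul(Rational(1, 5), 1) = Rational(1, 5))
o = -18
Function('A')(f) = -18
k = -18
Add(-431269, Pow(k, 3)) = Add(-431269, Pow(-18, 3)) = Add(-431269, -5832) = -437101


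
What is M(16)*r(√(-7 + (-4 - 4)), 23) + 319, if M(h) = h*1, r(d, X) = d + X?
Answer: 687 + 16*I*√15 ≈ 687.0 + 61.968*I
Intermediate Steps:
r(d, X) = X + d
M(h) = h
M(16)*r(√(-7 + (-4 - 4)), 23) + 319 = 16*(23 + √(-7 + (-4 - 4))) + 319 = 16*(23 + √(-7 - 8)) + 319 = 16*(23 + √(-15)) + 319 = 16*(23 + I*√15) + 319 = (368 + 16*I*√15) + 319 = 687 + 16*I*√15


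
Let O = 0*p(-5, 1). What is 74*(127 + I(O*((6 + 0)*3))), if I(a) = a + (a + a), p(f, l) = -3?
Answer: 9398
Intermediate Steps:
O = 0 (O = 0*(-3) = 0)
I(a) = 3*a (I(a) = a + 2*a = 3*a)
74*(127 + I(O*((6 + 0)*3))) = 74*(127 + 3*(0*((6 + 0)*3))) = 74*(127 + 3*(0*(6*3))) = 74*(127 + 3*(0*18)) = 74*(127 + 3*0) = 74*(127 + 0) = 74*127 = 9398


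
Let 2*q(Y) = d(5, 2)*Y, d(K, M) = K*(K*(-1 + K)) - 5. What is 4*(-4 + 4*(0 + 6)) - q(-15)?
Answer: 1585/2 ≈ 792.50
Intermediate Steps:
d(K, M) = -5 + K²*(-1 + K) (d(K, M) = K²*(-1 + K) - 5 = -5 + K²*(-1 + K))
q(Y) = 95*Y/2 (q(Y) = ((-5 + 5³ - 1*5²)*Y)/2 = ((-5 + 125 - 1*25)*Y)/2 = ((-5 + 125 - 25)*Y)/2 = (95*Y)/2 = 95*Y/2)
4*(-4 + 4*(0 + 6)) - q(-15) = 4*(-4 + 4*(0 + 6)) - 95*(-15)/2 = 4*(-4 + 4*6) - 1*(-1425/2) = 4*(-4 + 24) + 1425/2 = 4*20 + 1425/2 = 80 + 1425/2 = 1585/2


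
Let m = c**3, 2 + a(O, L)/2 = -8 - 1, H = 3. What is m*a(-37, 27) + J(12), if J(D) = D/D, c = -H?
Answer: 595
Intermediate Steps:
a(O, L) = -22 (a(O, L) = -4 + 2*(-8 - 1) = -4 + 2*(-9) = -4 - 18 = -22)
c = -3 (c = -1*3 = -3)
J(D) = 1
m = -27 (m = (-3)**3 = -27)
m*a(-37, 27) + J(12) = -27*(-22) + 1 = 594 + 1 = 595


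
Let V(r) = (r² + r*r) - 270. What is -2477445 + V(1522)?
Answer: 2155253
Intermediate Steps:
V(r) = -270 + 2*r² (V(r) = (r² + r²) - 270 = 2*r² - 270 = -270 + 2*r²)
-2477445 + V(1522) = -2477445 + (-270 + 2*1522²) = -2477445 + (-270 + 2*2316484) = -2477445 + (-270 + 4632968) = -2477445 + 4632698 = 2155253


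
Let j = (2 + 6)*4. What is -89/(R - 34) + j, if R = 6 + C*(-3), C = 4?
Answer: 1369/40 ≈ 34.225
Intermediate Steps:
R = -6 (R = 6 + 4*(-3) = 6 - 12 = -6)
j = 32 (j = 8*4 = 32)
-89/(R - 34) + j = -89/(-6 - 34) + 32 = -89/(-40) + 32 = -89*(-1/40) + 32 = 89/40 + 32 = 1369/40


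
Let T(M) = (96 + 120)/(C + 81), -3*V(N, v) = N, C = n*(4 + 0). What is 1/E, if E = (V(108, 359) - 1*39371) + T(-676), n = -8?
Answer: -49/1930727 ≈ -2.5379e-5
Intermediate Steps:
C = -32 (C = -8*(4 + 0) = -8*4 = -32)
V(N, v) = -N/3
T(M) = 216/49 (T(M) = (96 + 120)/(-32 + 81) = 216/49)
E = -1930727/49 (E = (-⅓*108 - 1*39371) + 216/49 = (-36 - 39371) + 216/49 = -39407 + 216/49 = -1930727/49 ≈ -39403.)
1/E = 1/(-1930727/49) = -49/1930727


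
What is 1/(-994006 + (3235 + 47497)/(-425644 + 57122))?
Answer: -16751/16650596812 ≈ -1.0060e-6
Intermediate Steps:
1/(-994006 + (3235 + 47497)/(-425644 + 57122)) = 1/(-994006 + 50732/(-368522)) = 1/(-994006 + 50732*(-1/368522)) = 1/(-994006 - 2306/16751) = 1/(-16650596812/16751) = -16751/16650596812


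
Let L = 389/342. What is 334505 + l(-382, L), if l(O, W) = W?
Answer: 114401099/342 ≈ 3.3451e+5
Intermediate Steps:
L = 389/342 (L = 389*(1/342) = 389/342 ≈ 1.1374)
334505 + l(-382, L) = 334505 + 389/342 = 114401099/342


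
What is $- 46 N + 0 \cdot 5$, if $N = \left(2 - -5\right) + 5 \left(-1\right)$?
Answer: $-92$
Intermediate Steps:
$N = 2$ ($N = \left(2 + 5\right) - 5 = 7 - 5 = 2$)
$- 46 N + 0 \cdot 5 = \left(-46\right) 2 + 0 \cdot 5 = -92 + 0 = -92$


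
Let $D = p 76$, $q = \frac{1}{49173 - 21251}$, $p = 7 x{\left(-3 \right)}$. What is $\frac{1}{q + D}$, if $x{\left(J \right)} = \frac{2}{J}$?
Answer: $- \frac{83766}{29709005} \approx -0.0028195$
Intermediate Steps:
$p = - \frac{14}{3}$ ($p = 7 \frac{2}{-3} = 7 \cdot 2 \left(- \frac{1}{3}\right) = 7 \left(- \frac{2}{3}\right) = - \frac{14}{3} \approx -4.6667$)
$q = \frac{1}{27922} \approx 3.5814 \cdot 10^{-5}$
$D = - \frac{1064}{3}$ ($D = \left(- \frac{14}{3}\right) 76 = - \frac{1064}{3} \approx -354.67$)
$\frac{1}{q + D} = \frac{1}{\frac{1}{27922} - \frac{1064}{3}} = \frac{1}{- \frac{29709005}{83766}} = - \frac{83766}{29709005}$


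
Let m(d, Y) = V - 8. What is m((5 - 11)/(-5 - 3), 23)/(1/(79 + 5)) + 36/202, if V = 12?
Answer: 33954/101 ≈ 336.18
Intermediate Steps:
m(d, Y) = 4 (m(d, Y) = 12 - 8 = 4)
m((5 - 11)/(-5 - 3), 23)/(1/(79 + 5)) + 36/202 = 4/(1/(79 + 5)) + 36/202 = 4/(1/84) + 36*(1/202) = 4/(1/84) + 18/101 = 4*84 + 18/101 = 336 + 18/101 = 33954/101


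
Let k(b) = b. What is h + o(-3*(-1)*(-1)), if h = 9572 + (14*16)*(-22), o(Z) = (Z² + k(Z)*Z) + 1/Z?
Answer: 13985/3 ≈ 4661.7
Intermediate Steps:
o(Z) = 1/Z + 2*Z² (o(Z) = (Z² + Z*Z) + 1/Z = (Z² + Z²) + 1/Z = 2*Z² + 1/Z = 1/Z + 2*Z²)
h = 4644 (h = 9572 + 224*(-22) = 9572 - 4928 = 4644)
h + o(-3*(-1)*(-1)) = 4644 + (1 + 2*(-3*(-1)*(-1))³)/((-3*(-1)*(-1))) = 4644 + (1 + 2*(3*(-1))³)/((3*(-1))) = 4644 + (1 + 2*(-3)³)/(-3) = 4644 - (1 + 2*(-27))/3 = 4644 - (1 - 54)/3 = 4644 - ⅓*(-53) = 4644 + 53/3 = 13985/3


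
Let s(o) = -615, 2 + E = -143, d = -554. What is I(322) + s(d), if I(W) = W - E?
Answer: -148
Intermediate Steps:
E = -145 (E = -2 - 143 = -145)
I(W) = 145 + W (I(W) = W - 1*(-145) = W + 145 = 145 + W)
I(322) + s(d) = (145 + 322) - 615 = 467 - 615 = -148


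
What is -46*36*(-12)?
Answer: 19872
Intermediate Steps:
-46*36*(-12) = -1656*(-12) = 19872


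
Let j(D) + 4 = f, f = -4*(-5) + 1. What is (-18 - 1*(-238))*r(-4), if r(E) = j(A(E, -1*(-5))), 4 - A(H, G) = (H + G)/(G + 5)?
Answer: 3740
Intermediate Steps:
A(H, G) = 4 - (G + H)/(5 + G) (A(H, G) = 4 - (H + G)/(G + 5) = 4 - (G + H)/(5 + G))
f = 21 (f = 20 + 1 = 21)
j(D) = 17 (j(D) = -4 + 21 = 17)
r(E) = 17
(-18 - 1*(-238))*r(-4) = (-18 - 1*(-238))*17 = (-18 + 238)*17 = 220*17 = 3740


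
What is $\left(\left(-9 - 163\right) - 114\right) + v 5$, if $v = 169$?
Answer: $559$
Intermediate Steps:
$\left(\left(-9 - 163\right) - 114\right) + v 5 = \left(\left(-9 - 163\right) - 114\right) + 169 \cdot 5 = \left(-172 - 114\right) + 845 = -286 + 845 = 559$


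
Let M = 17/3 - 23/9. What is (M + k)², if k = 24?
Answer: 59536/81 ≈ 735.01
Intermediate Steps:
M = 28/9 (M = 17*(⅓) - 23*⅑ = 17/3 - 23/9 = 28/9 ≈ 3.1111)
(M + k)² = (28/9 + 24)² = (244/9)² = 59536/81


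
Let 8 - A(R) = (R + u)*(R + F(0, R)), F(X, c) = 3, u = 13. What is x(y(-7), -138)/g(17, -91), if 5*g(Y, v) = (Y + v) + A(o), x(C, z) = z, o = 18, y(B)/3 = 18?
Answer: 230/239 ≈ 0.96234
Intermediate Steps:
y(B) = 54 (y(B) = 3*18 = 54)
A(R) = 8 - (3 + R)*(13 + R) (A(R) = 8 - (R + 13)*(R + 3) = 8 - (13 + R)*(3 + R) = 8 - (3 + R)*(13 + R))
g(Y, v) = -643/5 + Y/5 + v/5 (g(Y, v) = ((Y + v) + (-31 - 1*18**2 - 16*18))/5 = ((Y + v) + (-31 - 1*324 - 288))/5 = ((Y + v) + (-31 - 324 - 288))/5 = ((Y + v) - 643)/5 = (-643 + Y + v)/5 = -643/5 + Y/5 + v/5)
x(y(-7), -138)/g(17, -91) = -138/(-643/5 + (1/5)*17 + (1/5)*(-91)) = -138/(-643/5 + 17/5 - 91/5) = -138/(-717/5) = -138*(-5/717) = 230/239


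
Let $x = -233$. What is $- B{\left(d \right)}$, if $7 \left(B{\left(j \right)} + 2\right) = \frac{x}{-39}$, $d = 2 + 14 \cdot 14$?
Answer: $\frac{313}{273} \approx 1.1465$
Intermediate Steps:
$d = 198$ ($d = 2 + 196 = 198$)
$B{\left(j \right)} = - \frac{313}{273}$ ($B{\left(j \right)} = -2 + \frac{\left(-233\right) \frac{1}{-39}}{7} = -2 + \frac{\left(-233\right) \left(- \frac{1}{39}\right)}{7} = -2 + \frac{1}{7} \cdot \frac{233}{39} = -2 + \frac{233}{273} = - \frac{313}{273}$)
$- B{\left(d \right)} = \left(-1\right) \left(- \frac{313}{273}\right) = \frac{313}{273}$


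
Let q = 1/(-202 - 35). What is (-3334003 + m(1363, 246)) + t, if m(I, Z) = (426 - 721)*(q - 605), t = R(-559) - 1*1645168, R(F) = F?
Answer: -1137897140/237 ≈ -4.8013e+6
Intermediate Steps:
q = -1/237 (q = 1/(-237) = -1/237 ≈ -0.0042194)
t = -1645727 (t = -559 - 1*1645168 = -559 - 1645168 = -1645727)
m(I, Z) = 42298870/237 (m(I, Z) = (426 - 721)*(-1/237 - 605) = -295*(-143386/237) = 42298870/237)
(-3334003 + m(1363, 246)) + t = (-3334003 + 42298870/237) - 1645727 = -747859841/237 - 1645727 = -1137897140/237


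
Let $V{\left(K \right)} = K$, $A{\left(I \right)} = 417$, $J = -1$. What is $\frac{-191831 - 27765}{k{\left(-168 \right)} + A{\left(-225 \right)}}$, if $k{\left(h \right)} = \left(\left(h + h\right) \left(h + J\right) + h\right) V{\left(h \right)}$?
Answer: $\frac{219596}{9511071} \approx 0.023088$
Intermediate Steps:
$k{\left(h \right)} = h \left(h + 2 h \left(-1 + h\right)\right)$ ($k{\left(h \right)} = \left(\left(h + h\right) \left(h - 1\right) + h\right) h = \left(2 h \left(-1 + h\right) + h\right) h = \left(h + 2 h \left(-1 + h\right)\right) h = h \left(h + 2 h \left(-1 + h\right)\right)$)
$\frac{-191831 - 27765}{k{\left(-168 \right)} + A{\left(-225 \right)}} = \frac{-191831 - 27765}{\left(-168\right)^{2} \left(-1 + 2 \left(-168\right)\right) + 417} = - \frac{219596}{28224 \left(-1 - 336\right) + 417} = - \frac{219596}{28224 \left(-337\right) + 417} = - \frac{219596}{-9511488 + 417} = - \frac{219596}{-9511071} = \left(-219596\right) \left(- \frac{1}{9511071}\right) = \frac{219596}{9511071}$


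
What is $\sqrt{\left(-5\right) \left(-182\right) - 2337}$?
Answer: $i \sqrt{1427} \approx 37.776 i$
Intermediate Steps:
$\sqrt{\left(-5\right) \left(-182\right) - 2337} = \sqrt{910 - 2337} = \sqrt{-1427} = i \sqrt{1427}$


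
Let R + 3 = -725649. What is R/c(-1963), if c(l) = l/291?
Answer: 211164732/1963 ≈ 1.0757e+5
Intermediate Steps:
c(l) = l/291 (c(l) = l*(1/291) = l/291)
R = -725652 (R = -3 - 725649 = -725652)
R/c(-1963) = -725652/((1/291)*(-1963)) = -725652/(-1963/291) = -725652*(-291/1963) = 211164732/1963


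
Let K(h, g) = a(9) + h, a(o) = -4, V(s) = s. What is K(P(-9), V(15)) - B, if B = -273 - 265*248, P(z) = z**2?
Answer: 66070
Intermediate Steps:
B = -65993 (B = -273 - 65720 = -65993)
K(h, g) = -4 + h
K(P(-9), V(15)) - B = (-4 + (-9)**2) - 1*(-65993) = (-4 + 81) + 65993 = 77 + 65993 = 66070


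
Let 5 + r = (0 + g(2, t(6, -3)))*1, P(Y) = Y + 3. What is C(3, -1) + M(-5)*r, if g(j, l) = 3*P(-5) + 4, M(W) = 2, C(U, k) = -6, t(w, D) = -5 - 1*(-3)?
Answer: -20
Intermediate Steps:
P(Y) = 3 + Y
t(w, D) = -2 (t(w, D) = -5 + 3 = -2)
g(j, l) = -2 (g(j, l) = 3*(3 - 5) + 4 = 3*(-2) + 4 = -6 + 4 = -2)
r = -7 (r = -5 + (0 - 2)*1 = -5 - 2*1 = -5 - 2 = -7)
C(3, -1) + M(-5)*r = -6 + 2*(-7) = -6 - 14 = -20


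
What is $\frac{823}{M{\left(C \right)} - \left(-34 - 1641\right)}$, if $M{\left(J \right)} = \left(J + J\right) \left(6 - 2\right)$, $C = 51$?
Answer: $\frac{823}{2083} \approx 0.3951$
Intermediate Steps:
$M{\left(J \right)} = 8 J$ ($M{\left(J \right)} = 2 J 4 = 8 J$)
$\frac{823}{M{\left(C \right)} - \left(-34 - 1641\right)} = \frac{823}{8 \cdot 51 - \left(-34 - 1641\right)} = \frac{823}{408 - -1675} = \frac{823}{408 + 1675} = \frac{823}{2083}$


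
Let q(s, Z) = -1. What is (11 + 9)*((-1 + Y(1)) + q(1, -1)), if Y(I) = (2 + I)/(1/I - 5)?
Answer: -55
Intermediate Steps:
Y(I) = (2 + I)/(-5 + 1/I)
(11 + 9)*((-1 + Y(1)) + q(1, -1)) = (11 + 9)*((-1 - 1*1*(2 + 1)/(-1 + 5*1)) - 1) = 20*((-1 - 1*1*3/(-1 + 5)) - 1) = 20*((-1 - 1*1*3/4) - 1) = 20*((-1 - 1*1*¼*3) - 1) = 20*((-1 - ¾) - 1) = 20*(-7/4 - 1) = 20*(-11/4) = -55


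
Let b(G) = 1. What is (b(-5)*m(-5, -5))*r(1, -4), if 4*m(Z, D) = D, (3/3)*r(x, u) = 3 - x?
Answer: -5/2 ≈ -2.5000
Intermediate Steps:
r(x, u) = 3 - x
m(Z, D) = D/4
(b(-5)*m(-5, -5))*r(1, -4) = (1*((1/4)*(-5)))*(3 - 1*1) = (1*(-5/4))*(3 - 1) = -5/4*2 = -5/2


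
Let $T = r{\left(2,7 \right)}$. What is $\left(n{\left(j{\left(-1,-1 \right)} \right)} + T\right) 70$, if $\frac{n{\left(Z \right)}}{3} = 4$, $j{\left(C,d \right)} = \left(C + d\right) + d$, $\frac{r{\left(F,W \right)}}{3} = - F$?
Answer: $420$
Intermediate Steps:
$r{\left(F,W \right)} = - 3 F$ ($r{\left(F,W \right)} = 3 \left(- F\right) = - 3 F$)
$T = -6$ ($T = \left(-3\right) 2 = -6$)
$j{\left(C,d \right)} = C + 2 d$
$n{\left(Z \right)} = 12$ ($n{\left(Z \right)} = 3 \cdot 4 = 12$)
$\left(n{\left(j{\left(-1,-1 \right)} \right)} + T\right) 70 = \left(12 - 6\right) 70 = 6 \cdot 70 = 420$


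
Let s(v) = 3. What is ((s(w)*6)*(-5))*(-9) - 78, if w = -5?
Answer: 732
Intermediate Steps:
((s(w)*6)*(-5))*(-9) - 78 = ((3*6)*(-5))*(-9) - 78 = (18*(-5))*(-9) - 78 = -90*(-9) - 78 = 810 - 78 = 732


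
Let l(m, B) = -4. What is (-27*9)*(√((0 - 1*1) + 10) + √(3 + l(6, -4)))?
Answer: -729 - 243*I ≈ -729.0 - 243.0*I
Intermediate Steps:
(-27*9)*(√((0 - 1*1) + 10) + √(3 + l(6, -4))) = (-27*9)*(√((0 - 1*1) + 10) + √(3 - 4)) = -243*(√((0 - 1) + 10) + √(-1)) = -243*(√(-1 + 10) + I) = -243*(√9 + I) = -243*(3 + I) = -729 - 243*I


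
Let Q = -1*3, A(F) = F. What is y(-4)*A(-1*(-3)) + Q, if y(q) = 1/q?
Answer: -15/4 ≈ -3.7500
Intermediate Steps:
Q = -3
y(-4)*A(-1*(-3)) + Q = (-1*(-3))/(-4) - 3 = -1/4*3 - 3 = -3/4 - 3 = -15/4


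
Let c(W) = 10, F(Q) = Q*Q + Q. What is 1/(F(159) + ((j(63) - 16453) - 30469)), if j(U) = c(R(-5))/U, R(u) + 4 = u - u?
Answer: -63/1353356 ≈ -4.6551e-5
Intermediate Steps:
F(Q) = Q + Q**2 (F(Q) = Q**2 + Q = Q + Q**2)
R(u) = -4 (R(u) = -4 + (u - u) = -4 + 0 = -4)
j(U) = 10/U
1/(F(159) + ((j(63) - 16453) - 30469)) = 1/(159*(1 + 159) + ((10/63 - 16453) - 30469)) = 1/(159*160 + ((10*(1/63) - 16453) - 30469)) = 1/(25440 + ((10/63 - 16453) - 30469)) = 1/(25440 + (-1036529/63 - 30469)) = 1/(25440 - 2956076/63) = 1/(-1353356/63) = -63/1353356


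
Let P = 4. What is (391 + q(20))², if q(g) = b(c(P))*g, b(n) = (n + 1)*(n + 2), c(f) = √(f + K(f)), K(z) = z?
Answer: 378081 + 141840*√2 ≈ 5.7867e+5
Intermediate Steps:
c(f) = √2*√f (c(f) = √(f + f) = √(2*f) = √2*√f)
b(n) = (1 + n)*(2 + n)
q(g) = g*(10 + 6*√2) (q(g) = (2 + (√2*√4)² + 3*(√2*√4))*g = (2 + (√2*2)² + 3*(√2*2))*g = (2 + (2*√2)² + 3*(2*√2))*g = (2 + 8 + 6*√2)*g = (10 + 6*√2)*g = g*(10 + 6*√2))
(391 + q(20))² = (391 + 2*20*(5 + 3*√2))² = (391 + (200 + 120*√2))² = (591 + 120*√2)²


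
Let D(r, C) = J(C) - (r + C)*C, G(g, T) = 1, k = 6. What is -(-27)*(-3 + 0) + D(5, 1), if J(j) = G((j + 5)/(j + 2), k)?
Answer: -86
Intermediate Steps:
J(j) = 1
D(r, C) = 1 - C*(C + r) (D(r, C) = 1 - (r + C)*C = 1 - (C + r)*C = 1 - C*(C + r))
-(-27)*(-3 + 0) + D(5, 1) = -(-27)*(-3 + 0) + (1 - 1*1² - 1*1*5) = -(-27)*(-3) + (1 - 1*1 - 5) = -9*9 + (1 - 1 - 5) = -81 - 5 = -86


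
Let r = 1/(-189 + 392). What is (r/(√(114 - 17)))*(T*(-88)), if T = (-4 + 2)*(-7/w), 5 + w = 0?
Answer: 176*√97/14065 ≈ 0.12324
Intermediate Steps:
w = -5 (w = -5 + 0 = -5)
r = 1/203 ≈ 0.0049261
T = -14/5 (T = (-4 + 2)*(-7/(-5)) = -(-14)*(-1)/5 = -2*7/5 = -14/5 ≈ -2.8000)
(r/(√(114 - 17)))*(T*(-88)) = (1/(203*(√(114 - 17))))*(-14/5*(-88)) = (1/(203*(√97)))*(1232/5) = ((√97/97)/203)*(1232/5) = (√97/19691)*(1232/5) = 176*√97/14065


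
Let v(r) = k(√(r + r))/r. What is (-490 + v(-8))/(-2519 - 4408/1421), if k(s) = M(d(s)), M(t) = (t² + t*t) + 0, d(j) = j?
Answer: 23814/123583 ≈ 0.19270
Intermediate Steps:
M(t) = 2*t² (M(t) = (t² + t²) + 0 = 2*t² + 0 = 2*t²)
k(s) = 2*s²
v(r) = 4 (v(r) = (2*(√(r + r))²)/r = (2*(√(2*r))²)/r = (2*(√2*√r)²)/r = (2*(2*r))/r = (4*r)/r = 4)
(-490 + v(-8))/(-2519 - 4408/1421) = (-490 + 4)/(-2519 - 4408/1421) = -486/(-2519 - 4408*1/1421) = -486/(-2519 - 152/49) = -486/(-123583/49) = -486*(-49/123583) = 23814/123583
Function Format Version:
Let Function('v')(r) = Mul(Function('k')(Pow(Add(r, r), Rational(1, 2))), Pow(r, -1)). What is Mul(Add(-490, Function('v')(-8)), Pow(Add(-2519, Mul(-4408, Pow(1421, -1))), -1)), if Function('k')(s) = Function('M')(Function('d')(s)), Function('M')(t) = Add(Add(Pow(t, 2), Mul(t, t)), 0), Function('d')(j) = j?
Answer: Rational(23814, 123583) ≈ 0.19270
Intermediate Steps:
Function('M')(t) = Mul(2, Pow(t, 2)) (Function('M')(t) = Add(Add(Pow(t, 2), Pow(t, 2)), 0) = Add(Mul(2, Pow(t, 2)), 0) = Mul(2, Pow(t, 2)))
Function('k')(s) = Mul(2, Pow(s, 2))
Function('v')(r) = 4 (Function('v')(r) = Mul(Mul(2, Pow(Pow(Add(r, r), Rational(1, 2)), 2)), Pow(r, -1)) = Mul(Mul(2, Pow(Pow(Mul(2, r), Rational(1, 2)), 2)), Pow(r, -1)) = Mul(Mul(2, Pow(Mul(Pow(2, Rational(1, 2)), Pow(r, Rational(1, 2))), 2)), Pow(r, -1)) = Mul(Mul(2, Mul(2, r)), Pow(r, -1)) = Mul(Mul(4, r), Pow(r, -1)) = 4)
Mul(Add(-490, Function('v')(-8)), Pow(Add(-2519, Mul(-4408, Pow(1421, -1))), -1)) = Mul(Add(-490, 4), Pow(Add(-2519, Mul(-4408, Pow(1421, -1))), -1)) = Mul(-486, Pow(Add(-2519, Mul(-4408, Rational(1, 1421))), -1)) = Mul(-486, Pow(Add(-2519, Rational(-152, 49)), -1)) = Mul(-486, Pow(Rational(-123583, 49), -1)) = Mul(-486, Rational(-49, 123583)) = Rational(23814, 123583)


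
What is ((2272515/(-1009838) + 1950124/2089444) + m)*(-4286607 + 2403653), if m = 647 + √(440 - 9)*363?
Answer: -13941954093667248291/11467391033 - 683512302*√431 ≈ -1.5406e+10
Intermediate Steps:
m = 647 + 363*√431 (m = 647 + √431*363 = 647 + 363*√431 ≈ 8183.1)
((2272515/(-1009838) + 1950124/2089444) + m)*(-4286607 + 2403653) = ((2272515/(-1009838) + 1950124/2089444) + (647 + 363*√431))*(-4286607 + 2403653) = ((2272515*(-1/1009838) + 1950124*(1/2089444)) + (647 + 363*√431))*(-1882954) = ((-98805/43906 + 487531/522361) + (647 + 363*√431))*(-1882954) = (-30206342519/22934782066 + (647 + 363*√431))*(-1882954) = (14808597654183/22934782066 + 363*√431)*(-1882954) = -13941954093667248291/11467391033 - 683512302*√431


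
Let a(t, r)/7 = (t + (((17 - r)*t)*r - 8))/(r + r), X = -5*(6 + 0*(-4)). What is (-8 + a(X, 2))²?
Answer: 10883401/4 ≈ 2.7209e+6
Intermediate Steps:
X = -30 (X = -5*(6 + 0) = -5*6 = -30)
a(t, r) = 7*(-8 + t + r*t*(17 - r))/(2*r) (a(t, r) = 7*((t + (((17 - r)*t)*r - 8))/(r + r)) = 7*((t + ((t*(17 - r))*r - 8))/((2*r))) = 7*((t + (r*t*(17 - r) - 8))*(1/(2*r))) = 7*((t + (-8 + r*t*(17 - r)))*(1/(2*r))) = 7*((-8 + t + r*t*(17 - r))*(1/(2*r))) = 7*((-8 + t + r*t*(17 - r))/(2*r)) = 7*(-8 + t + r*t*(17 - r))/(2*r))
(-8 + a(X, 2))² = (-8 + (7/2)*(-8 - 30 - 1*2*(-30)*(-17 + 2))/2)² = (-8 + (7/2)*(½)*(-8 - 30 - 1*2*(-30)*(-15)))² = (-8 + (7/2)*(½)*(-8 - 30 - 900))² = (-8 + (7/2)*(½)*(-938))² = (-8 - 3283/2)² = (-3299/2)² = 10883401/4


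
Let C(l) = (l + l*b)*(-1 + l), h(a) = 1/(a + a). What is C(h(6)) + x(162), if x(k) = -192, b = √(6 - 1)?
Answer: -27659/144 - 11*√5/144 ≈ -192.25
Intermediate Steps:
b = √5 ≈ 2.2361
h(a) = 1/(2*a)
C(l) = (-1 + l)*(l + l*√5) (C(l) = (l + l*√5)*(-1 + l) = (-1 + l)*(l + l*√5))
C(h(6)) + x(162) = ((½)/6)*(-1 + (½)/6 - √5 + ((½)/6)*√5) - 192 = ((½)*(⅙))*(-1 + (½)*(⅙) - √5 + ((½)*(⅙))*√5) - 192 = (-1 + 1/12 - √5 + √5/12)/12 - 192 = (-11/12 - 11*√5/12)/12 - 192 = (-11/144 - 11*√5/144) - 192 = -27659/144 - 11*√5/144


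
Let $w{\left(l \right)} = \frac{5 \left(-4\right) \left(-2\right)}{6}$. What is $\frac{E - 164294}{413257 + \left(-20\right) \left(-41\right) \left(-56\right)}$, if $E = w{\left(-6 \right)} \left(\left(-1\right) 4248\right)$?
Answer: $- \frac{192614}{367337} \approx -0.52435$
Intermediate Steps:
$w{\left(l \right)} = \frac{20}{3}$ ($w{\left(l \right)} = \left(-20\right) \left(-2\right) \frac{1}{6} = 40 \cdot \frac{1}{6} = \frac{20}{3}$)
$E = -28320$ ($E = \frac{20 \left(\left(-1\right) 4248\right)}{3} = \frac{20}{3} \left(-4248\right) = -28320$)
$\frac{E - 164294}{413257 + \left(-20\right) \left(-41\right) \left(-56\right)} = \frac{-28320 - 164294}{413257 + \left(-20\right) \left(-41\right) \left(-56\right)} = - \frac{192614}{413257 + 820 \left(-56\right)} = - \frac{192614}{413257 - 45920} = - \frac{192614}{367337}$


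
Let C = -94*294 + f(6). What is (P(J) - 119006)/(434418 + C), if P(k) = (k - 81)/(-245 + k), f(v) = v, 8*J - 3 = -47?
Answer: -59621833/203800788 ≈ -0.29255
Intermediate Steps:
J = -11/2 (J = 3/8 + (⅛)*(-47) = 3/8 - 47/8 = -11/2 ≈ -5.5000)
C = -27630 (C = -94*294 + 6 = -27636 + 6 = -27630)
P(k) = (-81 + k)/(-245 + k)
(P(J) - 119006)/(434418 + C) = ((-81 - 11/2)/(-245 - 11/2) - 119006)/(434418 - 27630) = (-173/2/(-501/2) - 119006)/406788 = (-2/501*(-173/2) - 119006)*(1/406788) = (173/501 - 119006)*(1/406788) = -59621833/501*1/406788 = -59621833/203800788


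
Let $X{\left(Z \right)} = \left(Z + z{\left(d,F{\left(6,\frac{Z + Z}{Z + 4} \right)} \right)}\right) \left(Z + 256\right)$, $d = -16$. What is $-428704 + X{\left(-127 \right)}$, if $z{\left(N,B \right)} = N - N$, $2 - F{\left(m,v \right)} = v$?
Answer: $-445087$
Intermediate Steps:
$F{\left(m,v \right)} = 2 - v$
$z{\left(N,B \right)} = 0$
$X{\left(Z \right)} = Z \left(256 + Z\right)$ ($X{\left(Z \right)} = \left(Z + 0\right) \left(Z + 256\right) = Z \left(256 + Z\right)$)
$-428704 + X{\left(-127 \right)} = -428704 - 127 \left(256 - 127\right) = -428704 - 16383 = -445087$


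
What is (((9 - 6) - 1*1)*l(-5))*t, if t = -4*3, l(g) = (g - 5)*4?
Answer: 960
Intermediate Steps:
l(g) = -20 + 4*g (l(g) = (-5 + g)*4 = -20 + 4*g)
t = -12
(((9 - 6) - 1*1)*l(-5))*t = (((9 - 6) - 1*1)*(-20 + 4*(-5)))*(-12) = ((3 - 1)*(-20 - 20))*(-12) = (2*(-40))*(-12) = -80*(-12) = 960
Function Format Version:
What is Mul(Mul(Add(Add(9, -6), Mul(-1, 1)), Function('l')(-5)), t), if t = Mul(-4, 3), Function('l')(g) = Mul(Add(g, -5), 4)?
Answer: 960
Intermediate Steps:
Function('l')(g) = Add(-20, Mul(4, g)) (Function('l')(g) = Mul(Add(-5, g), 4) = Add(-20, Mul(4, g)))
t = -12
Mul(Mul(Add(Add(9, -6), Mul(-1, 1)), Function('l')(-5)), t) = Mul(Mul(Add(Add(9, -6), Mul(-1, 1)), Add(-20, Mul(4, -5))), -12) = Mul(Mul(Add(3, -1), Add(-20, -20)), -12) = Mul(Mul(2, -40), -12) = Mul(-80, -12) = 960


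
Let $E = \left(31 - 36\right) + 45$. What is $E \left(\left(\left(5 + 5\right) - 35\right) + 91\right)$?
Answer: $2640$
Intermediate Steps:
$E = 40$ ($E = -5 + 45 = 40$)
$E \left(\left(\left(5 + 5\right) - 35\right) + 91\right) = 40 \left(\left(\left(5 + 5\right) - 35\right) + 91\right) = 40 \left(\left(10 - 35\right) + 91\right) = 40 \left(-25 + 91\right) = 40 \cdot 66 = 2640$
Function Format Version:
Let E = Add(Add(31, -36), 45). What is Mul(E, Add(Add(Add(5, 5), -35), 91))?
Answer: 2640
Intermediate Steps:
E = 40 (E = Add(-5, 45) = 40)
Mul(E, Add(Add(Add(5, 5), -35), 91)) = Mul(40, Add(Add(Add(5, 5), -35), 91)) = Mul(40, Add(Add(10, -35), 91)) = Mul(40, Add(-25, 91)) = Mul(40, 66) = 2640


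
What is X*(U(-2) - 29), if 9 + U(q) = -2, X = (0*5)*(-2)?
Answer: 0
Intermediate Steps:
X = 0 (X = 0*(-2) = 0)
U(q) = -11 (U(q) = -9 - 2 = -11)
X*(U(-2) - 29) = 0*(-11 - 29) = 0*(-40) = 0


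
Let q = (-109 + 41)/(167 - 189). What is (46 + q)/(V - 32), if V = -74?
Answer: -270/583 ≈ -0.46312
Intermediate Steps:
q = 34/11 (q = -68/(-22) = -68*(-1/22) = 34/11 ≈ 3.0909)
(46 + q)/(V - 32) = (46 + 34/11)/(-74 - 32) = (540/11)/(-106) = (540/11)*(-1/106) = -270/583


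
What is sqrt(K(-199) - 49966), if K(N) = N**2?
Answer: I*sqrt(10365) ≈ 101.81*I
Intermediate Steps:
sqrt(K(-199) - 49966) = sqrt((-199)**2 - 49966) = sqrt(39601 - 49966) = sqrt(-10365) = I*sqrt(10365)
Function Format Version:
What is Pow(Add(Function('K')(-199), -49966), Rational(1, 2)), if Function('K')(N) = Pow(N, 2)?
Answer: Mul(I, Pow(10365, Rational(1, 2))) ≈ Mul(101.81, I)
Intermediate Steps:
Pow(Add(Function('K')(-199), -49966), Rational(1, 2)) = Pow(Add(Pow(-199, 2), -49966), Rational(1, 2)) = Pow(Add(39601, -49966), Rational(1, 2)) = Pow(-10365, Rational(1, 2)) = Mul(I, Pow(10365, Rational(1, 2)))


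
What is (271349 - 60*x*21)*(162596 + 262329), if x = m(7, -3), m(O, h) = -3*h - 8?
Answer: 114767568325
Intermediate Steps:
m(O, h) = -8 - 3*h
x = 1 (x = -8 - 3*(-3) = -8 + 9 = 1)
(271349 - 60*x*21)*(162596 + 262329) = (271349 - 60*1*21)*(162596 + 262329) = (271349 - 60*21)*424925 = (271349 - 1260)*424925 = 270089*424925 = 114767568325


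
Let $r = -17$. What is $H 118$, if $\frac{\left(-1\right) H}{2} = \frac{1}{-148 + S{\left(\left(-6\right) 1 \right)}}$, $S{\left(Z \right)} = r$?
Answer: $\frac{236}{165} \approx 1.4303$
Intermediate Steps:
$S{\left(Z \right)} = -17$
$H = \frac{2}{165}$ ($H = - \frac{2}{-148 - 17} = - \frac{2}{-165} = \left(-2\right) \left(- \frac{1}{165}\right) = \frac{2}{165} \approx 0.012121$)
$H 118 = \frac{2}{165} \cdot 118 = \frac{236}{165}$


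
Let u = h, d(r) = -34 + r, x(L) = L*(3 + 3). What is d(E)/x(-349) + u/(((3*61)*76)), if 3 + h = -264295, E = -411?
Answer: -22802123/1213473 ≈ -18.791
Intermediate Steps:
x(L) = 6*L (x(L) = L*6 = 6*L)
h = -264298 (h = -3 - 264295 = -264298)
u = -264298
d(E)/x(-349) + u/(((3*61)*76)) = (-34 - 411)/((6*(-349))) - 264298/((3*61)*76) = -445/(-2094) - 264298/(183*76) = -445*(-1/2094) - 264298/13908 = 445/2094 - 264298*1/13908 = 445/2094 - 132149/6954 = -22802123/1213473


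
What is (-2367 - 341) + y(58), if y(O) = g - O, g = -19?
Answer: -2785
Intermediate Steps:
y(O) = -19 - O
(-2367 - 341) + y(58) = (-2367 - 341) + (-19 - 1*58) = -2708 + (-19 - 58) = -2708 - 77 = -2785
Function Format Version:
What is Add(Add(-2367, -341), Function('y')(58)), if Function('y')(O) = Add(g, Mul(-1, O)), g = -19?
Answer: -2785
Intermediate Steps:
Function('y')(O) = Add(-19, Mul(-1, O))
Add(Add(-2367, -341), Function('y')(58)) = Add(Add(-2367, -341), Add(-19, Mul(-1, 58))) = Add(-2708, Add(-19, -58)) = Add(-2708, -77) = -2785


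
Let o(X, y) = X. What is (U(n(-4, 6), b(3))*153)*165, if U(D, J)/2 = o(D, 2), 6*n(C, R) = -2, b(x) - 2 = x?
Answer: -16830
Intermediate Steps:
b(x) = 2 + x
n(C, R) = -⅓ (n(C, R) = (⅙)*(-2) = -⅓)
U(D, J) = 2*D
(U(n(-4, 6), b(3))*153)*165 = ((2*(-⅓))*153)*165 = -⅔*153*165 = -102*165 = -16830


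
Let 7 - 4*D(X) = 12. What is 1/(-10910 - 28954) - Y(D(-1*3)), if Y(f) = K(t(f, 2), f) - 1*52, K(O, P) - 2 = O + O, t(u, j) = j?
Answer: 1833743/39864 ≈ 46.000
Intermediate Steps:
D(X) = -5/4 (D(X) = 7/4 - ¼*12 = 7/4 - 3 = -5/4)
K(O, P) = 2 + 2*O (K(O, P) = 2 + (O + O) = 2 + 2*O)
Y(f) = -46 (Y(f) = (2 + 2*2) - 1*52 = (2 + 4) - 52 = 6 - 52 = -46)
1/(-10910 - 28954) - Y(D(-1*3)) = 1/(-10910 - 28954) - 1*(-46) = 1/(-39864) + 46 = -1/39864 + 46 = 1833743/39864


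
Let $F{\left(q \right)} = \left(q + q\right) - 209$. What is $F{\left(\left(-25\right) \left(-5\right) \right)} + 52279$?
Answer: $52320$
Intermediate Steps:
$F{\left(q \right)} = -209 + 2 q$ ($F{\left(q \right)} = 2 q - 209 = -209 + 2 q$)
$F{\left(\left(-25\right) \left(-5\right) \right)} + 52279 = \left(-209 + 2 \left(\left(-25\right) \left(-5\right)\right)\right) + 52279 = \left(-209 + 2 \cdot 125\right) + 52279 = \left(-209 + 250\right) + 52279 = 41 + 52279 = 52320$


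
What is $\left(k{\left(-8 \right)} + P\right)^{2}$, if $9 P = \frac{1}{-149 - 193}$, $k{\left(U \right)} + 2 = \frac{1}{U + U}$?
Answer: $\frac{2580132025}{606341376} \approx 4.2552$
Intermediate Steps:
$k{\left(U \right)} = -2 + \frac{1}{2 U}$ ($k{\left(U \right)} = -2 + \frac{1}{U + U} = -2 + \frac{1}{2 U}$)
$P = - \frac{1}{3078}$ ($P = \frac{1}{9 \left(-149 - 193\right)} = \frac{1}{9 \left(-342\right)} = \frac{1}{9} \left(- \frac{1}{342}\right) = - \frac{1}{3078} \approx -0.00032489$)
$\left(k{\left(-8 \right)} + P\right)^{2} = \left(\left(-2 + \frac{1}{2 \left(-8\right)}\right) - \frac{1}{3078}\right)^{2} = \left(\left(-2 + \frac{1}{2} \left(- \frac{1}{8}\right)\right) - \frac{1}{3078}\right)^{2} = \left(\left(-2 - \frac{1}{16}\right) - \frac{1}{3078}\right)^{2} = \left(- \frac{33}{16} - \frac{1}{3078}\right)^{2} = \left(- \frac{50795}{24624}\right)^{2} = \frac{2580132025}{606341376}$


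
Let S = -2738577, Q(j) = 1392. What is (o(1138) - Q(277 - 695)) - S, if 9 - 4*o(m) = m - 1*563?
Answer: 5474087/2 ≈ 2.7370e+6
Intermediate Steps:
o(m) = 143 - m/4 (o(m) = 9/4 - (m - 1*563)/4 = 9/4 - (m - 563)/4 = 9/4 - (-563 + m)/4 = 9/4 + (563/4 - m/4) = 143 - m/4)
(o(1138) - Q(277 - 695)) - S = ((143 - 1/4*1138) - 1*1392) - 1*(-2738577) = ((143 - 569/2) - 1392) + 2738577 = (-283/2 - 1392) + 2738577 = -3067/2 + 2738577 = 5474087/2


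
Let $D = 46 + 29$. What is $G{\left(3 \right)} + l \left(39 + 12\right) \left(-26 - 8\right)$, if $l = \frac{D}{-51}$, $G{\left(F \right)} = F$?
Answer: $2553$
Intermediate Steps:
$D = 75$
$l = - \frac{25}{17}$ ($l = \frac{75}{-51} = 75 \left(- \frac{1}{51}\right) = - \frac{25}{17} \approx -1.4706$)
$G{\left(3 \right)} + l \left(39 + 12\right) \left(-26 - 8\right) = 3 - \frac{25 \left(39 + 12\right) \left(-26 - 8\right)}{17} = 3 - \frac{25 \cdot 51 \left(-34\right)}{17} = 3 - -2550 = 3 + 2550 = 2553$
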